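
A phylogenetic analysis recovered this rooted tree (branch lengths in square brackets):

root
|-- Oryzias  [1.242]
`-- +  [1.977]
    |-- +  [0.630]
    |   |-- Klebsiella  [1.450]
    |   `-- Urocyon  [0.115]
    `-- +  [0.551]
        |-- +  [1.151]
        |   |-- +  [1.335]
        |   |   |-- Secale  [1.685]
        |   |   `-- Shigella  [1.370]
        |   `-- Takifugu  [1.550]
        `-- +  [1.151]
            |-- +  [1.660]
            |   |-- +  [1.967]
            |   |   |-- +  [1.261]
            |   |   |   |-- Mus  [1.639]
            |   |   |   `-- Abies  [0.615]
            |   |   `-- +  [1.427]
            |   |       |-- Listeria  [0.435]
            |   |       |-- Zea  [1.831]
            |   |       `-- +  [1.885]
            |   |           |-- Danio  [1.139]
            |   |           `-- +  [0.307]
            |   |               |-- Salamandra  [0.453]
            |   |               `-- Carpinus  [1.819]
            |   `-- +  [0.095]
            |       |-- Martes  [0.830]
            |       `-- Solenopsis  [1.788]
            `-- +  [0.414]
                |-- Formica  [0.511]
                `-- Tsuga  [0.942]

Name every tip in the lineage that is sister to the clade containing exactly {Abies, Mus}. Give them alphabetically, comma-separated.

Carpinus, Danio, Listeria, Salamandra, Zea

The clade containing exactly {Abies, Mus} attaches to the tree at the node subtending ((Mus,Abies),(Listeria,Zea,(Danio,(Salamandra,Carpinus)))).
The other lineage descending from that same node — the sister group — is (Listeria,Zea,(Danio,(Salamandra,Carpinus))); its 5 tips in alphabetical order are the answer.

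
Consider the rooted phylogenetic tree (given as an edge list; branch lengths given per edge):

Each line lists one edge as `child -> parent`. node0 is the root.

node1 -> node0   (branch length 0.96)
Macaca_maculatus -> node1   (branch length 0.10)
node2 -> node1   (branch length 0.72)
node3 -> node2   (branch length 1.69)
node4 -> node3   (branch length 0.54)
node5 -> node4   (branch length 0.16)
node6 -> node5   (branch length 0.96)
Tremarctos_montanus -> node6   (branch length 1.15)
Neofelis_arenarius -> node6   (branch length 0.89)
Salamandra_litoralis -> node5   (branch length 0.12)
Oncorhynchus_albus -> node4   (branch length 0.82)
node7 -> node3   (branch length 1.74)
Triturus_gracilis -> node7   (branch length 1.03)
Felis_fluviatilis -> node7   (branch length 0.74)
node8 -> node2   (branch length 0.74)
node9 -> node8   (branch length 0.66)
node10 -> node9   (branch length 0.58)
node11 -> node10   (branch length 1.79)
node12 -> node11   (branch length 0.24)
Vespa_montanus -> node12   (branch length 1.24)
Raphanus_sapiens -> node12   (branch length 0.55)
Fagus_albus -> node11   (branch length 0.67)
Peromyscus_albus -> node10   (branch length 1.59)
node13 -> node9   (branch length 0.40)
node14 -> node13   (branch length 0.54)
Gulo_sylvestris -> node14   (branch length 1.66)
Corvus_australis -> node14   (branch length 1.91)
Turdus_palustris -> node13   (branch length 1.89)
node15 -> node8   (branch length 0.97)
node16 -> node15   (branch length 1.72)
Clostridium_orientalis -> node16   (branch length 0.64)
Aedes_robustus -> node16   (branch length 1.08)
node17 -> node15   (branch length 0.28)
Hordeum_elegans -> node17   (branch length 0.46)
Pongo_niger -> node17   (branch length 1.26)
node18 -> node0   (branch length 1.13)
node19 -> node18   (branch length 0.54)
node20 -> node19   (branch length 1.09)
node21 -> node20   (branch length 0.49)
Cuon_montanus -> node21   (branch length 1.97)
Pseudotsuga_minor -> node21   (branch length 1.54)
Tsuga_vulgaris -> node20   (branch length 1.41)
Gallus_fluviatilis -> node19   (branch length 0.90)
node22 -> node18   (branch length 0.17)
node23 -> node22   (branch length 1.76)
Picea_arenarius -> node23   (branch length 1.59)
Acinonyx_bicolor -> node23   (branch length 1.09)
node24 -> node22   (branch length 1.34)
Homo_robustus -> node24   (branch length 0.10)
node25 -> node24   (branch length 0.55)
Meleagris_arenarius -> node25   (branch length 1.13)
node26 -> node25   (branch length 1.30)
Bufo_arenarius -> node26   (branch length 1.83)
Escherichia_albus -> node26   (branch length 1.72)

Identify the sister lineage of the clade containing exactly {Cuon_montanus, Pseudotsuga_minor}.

The clade containing exactly {Cuon_montanus, Pseudotsuga_minor} attaches to the tree at the node subtending ((Cuon_montanus,Pseudotsuga_minor),Tsuga_vulgaris).
The other lineage descending from that same node — the sister group — is the single tip Tsuga_vulgaris.

Tsuga_vulgaris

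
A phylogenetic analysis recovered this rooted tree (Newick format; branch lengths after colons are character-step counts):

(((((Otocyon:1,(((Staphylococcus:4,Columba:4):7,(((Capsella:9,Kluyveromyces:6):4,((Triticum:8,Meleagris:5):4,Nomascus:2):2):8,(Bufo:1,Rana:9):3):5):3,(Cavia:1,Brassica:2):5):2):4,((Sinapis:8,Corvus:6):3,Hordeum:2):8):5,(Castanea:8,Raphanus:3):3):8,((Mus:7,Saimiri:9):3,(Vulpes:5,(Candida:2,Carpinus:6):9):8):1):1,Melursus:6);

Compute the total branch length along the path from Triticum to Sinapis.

55

The path runs Triticum → … → MRCA → … → Sinapis; the MRCA is the node subtending ((Otocyon,(((Staphylococcus,Columba),(((Capsella,Kluyveromyces),((Triticum,Meleagris),Nomascus)),(Bufo,Rana))),(Cavia,Brassica))),((Sinapis,Corvus),Hordeum)).
Branch lengths along that path: 8 + 4 + 2 + 8 + 5 + 3 + 2 + 4 + 8 + 3 + 8 = 55.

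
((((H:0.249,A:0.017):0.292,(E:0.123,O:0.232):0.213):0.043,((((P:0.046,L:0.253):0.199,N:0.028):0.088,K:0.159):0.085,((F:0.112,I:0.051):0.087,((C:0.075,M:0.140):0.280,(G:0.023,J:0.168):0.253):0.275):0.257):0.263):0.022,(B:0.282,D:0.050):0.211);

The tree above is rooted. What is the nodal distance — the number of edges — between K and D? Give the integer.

6

The MRCA of K and D is the root of the tree.
From K up to that node: 4 branches. From D up to the same node: 2 branches. Total: 4 + 2 = 6.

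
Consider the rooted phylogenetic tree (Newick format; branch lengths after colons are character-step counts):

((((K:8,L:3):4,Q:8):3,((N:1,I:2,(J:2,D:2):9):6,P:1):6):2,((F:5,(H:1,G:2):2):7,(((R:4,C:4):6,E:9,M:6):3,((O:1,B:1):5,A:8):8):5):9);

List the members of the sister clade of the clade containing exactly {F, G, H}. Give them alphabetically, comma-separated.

A, B, C, E, M, O, R

The clade containing exactly {F, G, H} attaches to the tree at the node subtending ((F,(H,G)),(((R,C),E,M),((O,B),A))).
The other lineage descending from that same node — the sister group — is (((R,C),E,M),((O,B),A)); its 7 tips in alphabetical order are the answer.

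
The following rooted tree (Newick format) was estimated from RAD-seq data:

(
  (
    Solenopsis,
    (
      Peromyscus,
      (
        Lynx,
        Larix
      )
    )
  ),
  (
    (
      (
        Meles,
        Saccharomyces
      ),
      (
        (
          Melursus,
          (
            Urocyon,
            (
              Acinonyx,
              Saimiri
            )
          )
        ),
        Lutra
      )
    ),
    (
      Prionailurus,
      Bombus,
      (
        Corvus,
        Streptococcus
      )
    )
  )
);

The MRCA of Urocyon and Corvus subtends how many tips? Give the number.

The MRCA of Urocyon and Corvus is the node subtending (((Meles,Saccharomyces),((Melursus,(Urocyon,(Acinonyx,Saimiri))),Lutra)),(Prionailurus,Bombus,(Corvus,Streptococcus))).
That clade contains 11 terminal taxa: Acinonyx, Bombus, Corvus, Lutra, Meles, Melursus, Prionailurus, Saccharomyces, Saimiri, Streptococcus, Urocyon.

11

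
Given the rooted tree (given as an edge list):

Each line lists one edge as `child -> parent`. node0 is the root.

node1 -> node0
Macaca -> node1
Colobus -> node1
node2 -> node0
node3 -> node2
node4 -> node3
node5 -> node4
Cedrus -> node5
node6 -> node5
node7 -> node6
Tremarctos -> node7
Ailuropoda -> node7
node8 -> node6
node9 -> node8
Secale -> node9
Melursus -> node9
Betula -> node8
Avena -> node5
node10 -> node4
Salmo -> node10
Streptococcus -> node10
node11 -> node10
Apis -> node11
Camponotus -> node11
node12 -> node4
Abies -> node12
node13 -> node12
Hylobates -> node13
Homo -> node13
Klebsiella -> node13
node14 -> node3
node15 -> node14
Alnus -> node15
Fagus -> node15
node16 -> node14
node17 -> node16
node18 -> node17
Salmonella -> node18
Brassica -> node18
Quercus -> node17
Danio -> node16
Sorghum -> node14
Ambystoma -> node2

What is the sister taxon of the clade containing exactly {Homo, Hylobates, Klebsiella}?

The clade containing exactly {Homo, Hylobates, Klebsiella} attaches to the tree at the node subtending (Abies,(Hylobates,Homo,Klebsiella)).
The other lineage descending from that same node — the sister group — is the single tip Abies.

Abies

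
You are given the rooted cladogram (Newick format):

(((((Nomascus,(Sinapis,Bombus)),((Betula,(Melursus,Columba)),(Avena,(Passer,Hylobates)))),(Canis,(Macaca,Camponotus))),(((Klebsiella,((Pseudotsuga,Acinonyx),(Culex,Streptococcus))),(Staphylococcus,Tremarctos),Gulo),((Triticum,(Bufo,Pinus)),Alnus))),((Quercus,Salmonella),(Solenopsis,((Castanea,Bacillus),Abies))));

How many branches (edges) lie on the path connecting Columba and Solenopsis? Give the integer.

The MRCA of Columba and Solenopsis is the root of the tree.
From Columba up to that node: 7 branches. From Solenopsis up to the same node: 3 branches. Total: 7 + 3 = 10.

10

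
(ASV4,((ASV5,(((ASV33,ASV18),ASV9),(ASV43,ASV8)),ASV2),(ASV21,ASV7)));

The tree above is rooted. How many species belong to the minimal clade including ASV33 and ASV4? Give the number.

10

The MRCA of ASV33 and ASV4 is the root, so the clade is the entire tree.
That clade contains 10 terminal taxa: ASV18, ASV2, ASV21, ASV33, ASV4, ASV43, ASV5, ASV7, ASV8, ASV9.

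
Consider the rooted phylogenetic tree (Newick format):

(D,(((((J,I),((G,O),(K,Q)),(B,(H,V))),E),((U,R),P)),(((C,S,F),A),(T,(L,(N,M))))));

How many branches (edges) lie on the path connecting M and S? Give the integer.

7

The MRCA of M and S is the node subtending (((C,S,F),A),(T,(L,(N,M)))).
From M up to that node: 4 branches. From S up to the same node: 3 branches. Total: 4 + 3 = 7.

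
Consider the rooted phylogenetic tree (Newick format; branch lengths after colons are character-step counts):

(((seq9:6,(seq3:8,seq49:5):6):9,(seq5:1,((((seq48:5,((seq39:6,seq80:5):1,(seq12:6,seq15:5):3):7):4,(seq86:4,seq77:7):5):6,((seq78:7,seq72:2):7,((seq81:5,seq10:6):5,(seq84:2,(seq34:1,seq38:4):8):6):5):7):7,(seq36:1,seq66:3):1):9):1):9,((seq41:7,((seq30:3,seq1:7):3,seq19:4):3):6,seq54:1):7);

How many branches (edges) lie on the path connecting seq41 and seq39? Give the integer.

12

The MRCA of seq41 and seq39 is the root of the tree.
From seq41 up to that node: 3 branches. From seq39 up to the same node: 9 branches. Total: 3 + 9 = 12.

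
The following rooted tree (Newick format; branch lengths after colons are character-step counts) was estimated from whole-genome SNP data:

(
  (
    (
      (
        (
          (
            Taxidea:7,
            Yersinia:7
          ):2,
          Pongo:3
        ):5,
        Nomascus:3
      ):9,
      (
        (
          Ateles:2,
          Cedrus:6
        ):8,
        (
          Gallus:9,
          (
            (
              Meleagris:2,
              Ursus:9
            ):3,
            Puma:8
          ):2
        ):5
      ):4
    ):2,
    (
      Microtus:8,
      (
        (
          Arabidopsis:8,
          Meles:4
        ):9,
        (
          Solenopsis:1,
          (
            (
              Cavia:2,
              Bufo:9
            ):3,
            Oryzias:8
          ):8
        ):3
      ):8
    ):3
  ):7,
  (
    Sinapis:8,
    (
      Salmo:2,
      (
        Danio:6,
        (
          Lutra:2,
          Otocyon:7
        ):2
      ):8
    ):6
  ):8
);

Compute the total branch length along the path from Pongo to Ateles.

31

The path runs Pongo → … → MRCA → … → Ateles; the MRCA is the node subtending ((((Taxidea,Yersinia),Pongo),Nomascus),((Ateles,Cedrus),(Gallus,((Meleagris,Ursus),Puma)))).
Branch lengths along that path: 3 + 5 + 9 + 4 + 8 + 2 = 31.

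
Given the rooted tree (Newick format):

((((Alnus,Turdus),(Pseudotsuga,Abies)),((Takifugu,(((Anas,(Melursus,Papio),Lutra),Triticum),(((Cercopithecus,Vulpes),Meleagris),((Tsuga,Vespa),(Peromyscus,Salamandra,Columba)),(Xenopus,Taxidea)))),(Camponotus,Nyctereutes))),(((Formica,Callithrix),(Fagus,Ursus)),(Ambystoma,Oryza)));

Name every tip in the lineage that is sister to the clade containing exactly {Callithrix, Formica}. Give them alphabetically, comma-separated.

Fagus, Ursus

The clade containing exactly {Callithrix, Formica} attaches to the tree at the node subtending ((Formica,Callithrix),(Fagus,Ursus)).
The other lineage descending from that same node — the sister group — is (Fagus,Ursus); its 2 tips in alphabetical order are the answer.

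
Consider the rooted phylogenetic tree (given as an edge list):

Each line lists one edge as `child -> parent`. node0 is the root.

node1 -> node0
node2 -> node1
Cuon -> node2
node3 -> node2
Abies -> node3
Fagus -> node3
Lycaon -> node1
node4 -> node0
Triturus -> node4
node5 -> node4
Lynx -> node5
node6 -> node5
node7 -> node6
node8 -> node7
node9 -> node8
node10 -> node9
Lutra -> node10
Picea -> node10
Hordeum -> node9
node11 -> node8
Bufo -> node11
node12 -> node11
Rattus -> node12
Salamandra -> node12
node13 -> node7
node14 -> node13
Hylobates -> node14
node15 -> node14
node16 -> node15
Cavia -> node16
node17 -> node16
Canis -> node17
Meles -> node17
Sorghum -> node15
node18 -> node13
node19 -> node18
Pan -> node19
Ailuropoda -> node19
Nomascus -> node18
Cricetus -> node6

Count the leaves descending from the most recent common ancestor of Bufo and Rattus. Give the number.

3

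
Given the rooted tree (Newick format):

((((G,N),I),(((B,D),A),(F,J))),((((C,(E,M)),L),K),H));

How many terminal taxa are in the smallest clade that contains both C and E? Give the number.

The MRCA of C and E is the node subtending (C,(E,M)).
That clade contains 3 terminal taxa: C, E, M.

3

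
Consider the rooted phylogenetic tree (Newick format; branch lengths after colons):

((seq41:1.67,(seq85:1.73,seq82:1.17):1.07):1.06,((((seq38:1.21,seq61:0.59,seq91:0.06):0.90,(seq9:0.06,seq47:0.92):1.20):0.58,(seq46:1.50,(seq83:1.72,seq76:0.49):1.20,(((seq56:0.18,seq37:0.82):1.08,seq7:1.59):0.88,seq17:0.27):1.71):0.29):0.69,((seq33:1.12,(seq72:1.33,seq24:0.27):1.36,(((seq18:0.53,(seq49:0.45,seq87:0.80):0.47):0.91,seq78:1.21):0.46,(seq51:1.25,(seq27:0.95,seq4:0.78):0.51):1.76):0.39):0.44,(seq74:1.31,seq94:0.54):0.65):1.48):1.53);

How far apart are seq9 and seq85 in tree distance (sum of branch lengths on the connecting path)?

7.92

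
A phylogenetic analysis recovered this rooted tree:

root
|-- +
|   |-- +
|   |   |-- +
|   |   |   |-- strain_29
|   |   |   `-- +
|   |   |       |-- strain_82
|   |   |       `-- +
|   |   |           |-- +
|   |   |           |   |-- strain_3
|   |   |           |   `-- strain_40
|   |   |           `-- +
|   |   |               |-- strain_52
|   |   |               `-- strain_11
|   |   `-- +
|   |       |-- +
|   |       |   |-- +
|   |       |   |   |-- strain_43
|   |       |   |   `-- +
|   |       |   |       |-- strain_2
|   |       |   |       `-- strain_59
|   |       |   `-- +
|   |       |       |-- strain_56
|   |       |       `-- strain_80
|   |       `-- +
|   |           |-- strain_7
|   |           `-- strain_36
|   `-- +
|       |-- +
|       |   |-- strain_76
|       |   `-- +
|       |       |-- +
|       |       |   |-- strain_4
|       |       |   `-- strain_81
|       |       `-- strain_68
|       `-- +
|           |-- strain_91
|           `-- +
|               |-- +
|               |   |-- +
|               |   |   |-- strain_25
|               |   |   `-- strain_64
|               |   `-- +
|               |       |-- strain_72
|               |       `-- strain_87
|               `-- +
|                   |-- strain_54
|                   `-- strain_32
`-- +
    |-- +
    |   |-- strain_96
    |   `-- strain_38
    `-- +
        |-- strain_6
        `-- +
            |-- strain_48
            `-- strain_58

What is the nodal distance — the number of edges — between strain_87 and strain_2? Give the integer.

The MRCA of strain_87 and strain_2 is the node subtending (((strain_29,(strain_82,((strain_3,strain_40),(strain_52,strain_11)))),(((strain_43,(strain_2,strain_59)),(strain_56,strain_80)),(strain_7,strain_36))),((strain_76,((strain_4,strain_81),strain_68)),(strain_91,(((strain_25,strain_64),(strain_72,strain_87)),(strain_54,strain_32))))).
From strain_87 up to that node: 6 branches. From strain_2 up to the same node: 6 branches. Total: 6 + 6 = 12.

12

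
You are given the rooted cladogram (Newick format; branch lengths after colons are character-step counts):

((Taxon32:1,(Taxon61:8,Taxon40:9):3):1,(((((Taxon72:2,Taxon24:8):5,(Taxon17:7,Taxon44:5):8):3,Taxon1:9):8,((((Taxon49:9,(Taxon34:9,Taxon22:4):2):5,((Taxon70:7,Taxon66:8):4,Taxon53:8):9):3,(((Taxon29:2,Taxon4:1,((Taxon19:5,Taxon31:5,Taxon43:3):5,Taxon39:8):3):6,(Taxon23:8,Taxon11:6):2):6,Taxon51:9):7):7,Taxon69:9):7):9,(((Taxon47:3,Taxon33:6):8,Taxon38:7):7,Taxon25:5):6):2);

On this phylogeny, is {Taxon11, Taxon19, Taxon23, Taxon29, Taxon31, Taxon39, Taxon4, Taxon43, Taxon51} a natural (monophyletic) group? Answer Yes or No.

The most recent common ancestor of these taxa subtends (((Taxon29,Taxon4,((Taxon19,Taxon31,Taxon43),Taxon39)),(Taxon23,Taxon11)),Taxon51).
That clade has exactly 9 tips — every listed taxon and nothing else — so the group is monophyletic.

Yes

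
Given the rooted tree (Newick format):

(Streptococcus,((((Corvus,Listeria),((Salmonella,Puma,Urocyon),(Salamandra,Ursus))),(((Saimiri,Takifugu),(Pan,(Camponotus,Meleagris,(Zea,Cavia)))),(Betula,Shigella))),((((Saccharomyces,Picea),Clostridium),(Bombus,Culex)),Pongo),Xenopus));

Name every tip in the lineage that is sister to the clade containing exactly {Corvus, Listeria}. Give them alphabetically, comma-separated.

The clade containing exactly {Corvus, Listeria} attaches to the tree at the node subtending ((Corvus,Listeria),((Salmonella,Puma,Urocyon),(Salamandra,Ursus))).
The other lineage descending from that same node — the sister group — is ((Salmonella,Puma,Urocyon),(Salamandra,Ursus)); its 5 tips in alphabetical order are the answer.

Puma, Salamandra, Salmonella, Urocyon, Ursus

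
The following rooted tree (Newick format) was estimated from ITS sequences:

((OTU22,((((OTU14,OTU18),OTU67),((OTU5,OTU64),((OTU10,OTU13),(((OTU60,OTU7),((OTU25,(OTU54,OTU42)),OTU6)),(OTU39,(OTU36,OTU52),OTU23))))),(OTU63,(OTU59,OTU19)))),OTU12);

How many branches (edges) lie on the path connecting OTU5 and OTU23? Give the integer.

6

The MRCA of OTU5 and OTU23 is the node subtending ((OTU5,OTU64),((OTU10,OTU13),(((OTU60,OTU7),((OTU25,(OTU54,OTU42)),OTU6)),(OTU39,(OTU36,OTU52),OTU23)))).
From OTU5 up to that node: 2 branches. From OTU23 up to the same node: 4 branches. Total: 2 + 4 = 6.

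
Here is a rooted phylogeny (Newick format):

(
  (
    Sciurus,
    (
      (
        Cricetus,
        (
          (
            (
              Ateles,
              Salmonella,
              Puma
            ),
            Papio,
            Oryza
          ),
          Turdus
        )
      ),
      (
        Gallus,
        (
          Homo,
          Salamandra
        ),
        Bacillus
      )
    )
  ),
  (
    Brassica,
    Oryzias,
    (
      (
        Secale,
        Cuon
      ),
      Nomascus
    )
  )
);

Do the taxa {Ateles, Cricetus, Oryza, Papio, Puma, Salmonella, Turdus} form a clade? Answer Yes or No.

The most recent common ancestor of these taxa subtends (Cricetus,(((Ateles,Salmonella,Puma),Papio,Oryza),Turdus)).
That clade has exactly 7 tips — every listed taxon and nothing else — so the group is monophyletic.

Yes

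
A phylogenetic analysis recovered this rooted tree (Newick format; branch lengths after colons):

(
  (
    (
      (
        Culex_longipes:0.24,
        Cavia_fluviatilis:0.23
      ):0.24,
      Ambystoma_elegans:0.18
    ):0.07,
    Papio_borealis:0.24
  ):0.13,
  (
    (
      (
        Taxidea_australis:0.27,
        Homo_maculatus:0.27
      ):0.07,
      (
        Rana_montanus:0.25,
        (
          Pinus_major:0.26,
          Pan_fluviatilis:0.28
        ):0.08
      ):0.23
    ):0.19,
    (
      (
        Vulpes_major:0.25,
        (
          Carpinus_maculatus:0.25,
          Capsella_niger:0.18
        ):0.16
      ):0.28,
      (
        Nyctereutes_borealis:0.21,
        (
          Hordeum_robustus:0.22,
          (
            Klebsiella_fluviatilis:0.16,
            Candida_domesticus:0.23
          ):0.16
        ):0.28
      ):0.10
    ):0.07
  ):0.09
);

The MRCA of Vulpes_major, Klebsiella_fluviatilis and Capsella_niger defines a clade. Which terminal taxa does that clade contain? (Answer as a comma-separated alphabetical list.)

Candida_domesticus, Capsella_niger, Carpinus_maculatus, Hordeum_robustus, Klebsiella_fluviatilis, Nyctereutes_borealis, Vulpes_major

Tracing Vulpes_major: it sits inside (Vulpes_major,(Carpinus_maculatus,Capsella_niger)).
Tracing Klebsiella_fluviatilis: it sits inside (Klebsiella_fluviatilis,Candida_domesticus).
Tracing Capsella_niger: it sits inside (Carpinus_maculatus,Capsella_niger).
The smallest clade enclosing all 3 is ((Vulpes_major,(Carpinus_maculatus,Capsella_niger)),(Nyctereutes_borealis,(Hordeum_robustus,(Klebsiella_fluviatilis,Candida_domesticus)))); the answer is its 7 terminal taxa in alphabetical order.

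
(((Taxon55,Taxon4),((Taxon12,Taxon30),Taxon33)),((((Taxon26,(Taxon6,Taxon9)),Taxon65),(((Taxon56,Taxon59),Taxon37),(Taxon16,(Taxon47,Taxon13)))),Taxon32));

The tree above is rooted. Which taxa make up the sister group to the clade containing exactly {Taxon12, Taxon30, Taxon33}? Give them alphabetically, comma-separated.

Taxon4, Taxon55

The clade containing exactly {Taxon12, Taxon30, Taxon33} attaches to the tree at the node subtending ((Taxon55,Taxon4),((Taxon12,Taxon30),Taxon33)).
The other lineage descending from that same node — the sister group — is (Taxon55,Taxon4); its 2 tips in alphabetical order are the answer.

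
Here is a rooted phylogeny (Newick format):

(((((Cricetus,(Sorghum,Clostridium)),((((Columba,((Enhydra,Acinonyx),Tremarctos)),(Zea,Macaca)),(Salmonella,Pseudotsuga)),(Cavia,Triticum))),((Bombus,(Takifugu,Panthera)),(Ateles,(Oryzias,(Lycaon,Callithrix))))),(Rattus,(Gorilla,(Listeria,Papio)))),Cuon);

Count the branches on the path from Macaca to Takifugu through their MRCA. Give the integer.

10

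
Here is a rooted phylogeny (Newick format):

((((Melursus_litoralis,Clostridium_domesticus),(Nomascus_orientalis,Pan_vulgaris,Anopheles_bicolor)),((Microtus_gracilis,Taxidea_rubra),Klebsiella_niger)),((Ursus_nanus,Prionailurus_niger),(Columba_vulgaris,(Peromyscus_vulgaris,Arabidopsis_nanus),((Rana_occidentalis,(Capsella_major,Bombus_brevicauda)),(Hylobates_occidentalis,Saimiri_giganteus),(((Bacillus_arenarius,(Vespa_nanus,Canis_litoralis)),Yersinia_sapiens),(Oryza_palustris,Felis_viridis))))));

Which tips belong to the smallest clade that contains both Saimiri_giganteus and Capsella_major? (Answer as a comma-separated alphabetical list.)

Bacillus_arenarius, Bombus_brevicauda, Canis_litoralis, Capsella_major, Felis_viridis, Hylobates_occidentalis, Oryza_palustris, Rana_occidentalis, Saimiri_giganteus, Vespa_nanus, Yersinia_sapiens

Tracing Saimiri_giganteus: it sits inside (Hylobates_occidentalis,Saimiri_giganteus).
Tracing Capsella_major: it sits inside (Capsella_major,Bombus_brevicauda).
The smallest clade enclosing both is ((Rana_occidentalis,(Capsella_major,Bombus_brevicauda)),(Hylobates_occidentalis,Saimiri_giganteus),(((Bacillus_arenarius,(Vespa_nanus,Canis_litoralis)),Yersinia_sapiens),(Oryza_palustris,Felis_viridis))); the answer is its 11 terminal taxa in alphabetical order.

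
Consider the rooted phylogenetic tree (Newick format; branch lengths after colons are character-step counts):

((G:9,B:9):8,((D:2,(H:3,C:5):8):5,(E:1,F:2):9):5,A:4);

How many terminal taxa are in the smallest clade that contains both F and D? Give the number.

The MRCA of F and D is the node subtending ((D,(H,C)),(E,F)).
That clade contains 5 terminal taxa: C, D, E, F, H.

5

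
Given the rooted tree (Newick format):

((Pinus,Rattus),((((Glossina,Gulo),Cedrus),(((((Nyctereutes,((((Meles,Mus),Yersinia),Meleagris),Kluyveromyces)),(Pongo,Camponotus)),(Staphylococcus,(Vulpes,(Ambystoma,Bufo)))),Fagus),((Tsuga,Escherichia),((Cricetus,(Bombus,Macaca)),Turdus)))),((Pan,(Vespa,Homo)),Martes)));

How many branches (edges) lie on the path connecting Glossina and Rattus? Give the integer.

7

The MRCA of Glossina and Rattus is the root of the tree.
From Glossina up to that node: 5 branches. From Rattus up to the same node: 2 branches. Total: 5 + 2 = 7.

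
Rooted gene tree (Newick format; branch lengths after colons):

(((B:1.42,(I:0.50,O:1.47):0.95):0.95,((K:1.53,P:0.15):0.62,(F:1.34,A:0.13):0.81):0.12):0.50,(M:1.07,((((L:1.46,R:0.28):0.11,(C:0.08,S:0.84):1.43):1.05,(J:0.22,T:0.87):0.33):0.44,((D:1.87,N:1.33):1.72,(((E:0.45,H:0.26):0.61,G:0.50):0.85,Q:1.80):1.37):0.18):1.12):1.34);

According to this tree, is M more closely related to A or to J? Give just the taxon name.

The MRCA of M and J subtends (M,((((L,R),(C,S)),(J,T)),((D,N),(((E,H),G),Q)))) (13 taxa).
The MRCA of M and A is the root, subtending the entire tree (20 taxa).
The first is nested inside the second, so M shares a more recent common ancestor with J.

J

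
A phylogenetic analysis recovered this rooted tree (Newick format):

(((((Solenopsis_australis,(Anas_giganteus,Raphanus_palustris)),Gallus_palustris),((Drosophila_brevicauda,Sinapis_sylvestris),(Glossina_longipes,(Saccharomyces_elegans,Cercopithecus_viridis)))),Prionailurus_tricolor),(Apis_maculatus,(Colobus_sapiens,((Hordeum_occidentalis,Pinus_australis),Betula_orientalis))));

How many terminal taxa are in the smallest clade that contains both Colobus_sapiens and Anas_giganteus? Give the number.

The MRCA of Colobus_sapiens and Anas_giganteus is the root, so the clade is the entire tree.
That clade contains 15 terminal taxa: Anas_giganteus, Apis_maculatus, Betula_orientalis, Cercopithecus_viridis, Colobus_sapiens, Drosophila_brevicauda, Gallus_palustris, Glossina_longipes, Hordeum_occidentalis, Pinus_australis, Prionailurus_tricolor, Raphanus_palustris, Saccharomyces_elegans, Sinapis_sylvestris, Solenopsis_australis.

15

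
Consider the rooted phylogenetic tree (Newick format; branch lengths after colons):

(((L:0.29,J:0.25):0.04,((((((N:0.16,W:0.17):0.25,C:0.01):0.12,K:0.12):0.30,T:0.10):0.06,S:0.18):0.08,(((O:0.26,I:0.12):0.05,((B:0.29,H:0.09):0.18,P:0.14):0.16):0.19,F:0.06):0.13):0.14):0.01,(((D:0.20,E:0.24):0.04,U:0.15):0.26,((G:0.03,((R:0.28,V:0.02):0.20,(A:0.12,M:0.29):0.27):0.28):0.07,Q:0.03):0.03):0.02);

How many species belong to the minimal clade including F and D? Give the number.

The MRCA of F and D is the root, so the clade is the entire tree.
That clade contains 23 terminal taxa: A, B, C, D, E, F, G, H, I, J, K, L, M, N, O, P, Q, R, S, T, U, V, W.

23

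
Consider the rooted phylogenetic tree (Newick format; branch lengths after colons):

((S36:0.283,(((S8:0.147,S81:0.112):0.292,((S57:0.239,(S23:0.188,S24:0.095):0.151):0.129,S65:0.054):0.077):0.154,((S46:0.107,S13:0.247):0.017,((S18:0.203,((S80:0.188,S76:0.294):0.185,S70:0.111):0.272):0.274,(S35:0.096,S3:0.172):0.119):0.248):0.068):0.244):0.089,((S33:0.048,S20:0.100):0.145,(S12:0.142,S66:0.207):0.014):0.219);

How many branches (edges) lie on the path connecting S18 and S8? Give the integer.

7

The MRCA of S18 and S8 is the node subtending (((S8,S81),((S57,(S23,S24)),S65)),((S46,S13),((S18,((S80,S76),S70)),(S35,S3)))).
From S18 up to that node: 4 branches. From S8 up to the same node: 3 branches. Total: 4 + 3 = 7.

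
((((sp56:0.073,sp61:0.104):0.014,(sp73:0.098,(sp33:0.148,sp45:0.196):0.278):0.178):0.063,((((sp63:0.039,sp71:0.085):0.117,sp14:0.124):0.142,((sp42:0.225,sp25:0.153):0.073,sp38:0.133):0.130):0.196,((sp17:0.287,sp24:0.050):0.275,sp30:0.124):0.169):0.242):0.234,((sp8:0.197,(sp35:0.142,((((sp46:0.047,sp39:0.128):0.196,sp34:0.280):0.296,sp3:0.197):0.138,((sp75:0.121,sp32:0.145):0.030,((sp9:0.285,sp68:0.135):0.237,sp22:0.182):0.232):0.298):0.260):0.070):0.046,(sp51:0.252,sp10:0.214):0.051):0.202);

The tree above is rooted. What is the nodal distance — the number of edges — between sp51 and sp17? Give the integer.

The MRCA of sp51 and sp17 is the root of the tree.
From sp51 up to that node: 3 branches. From sp17 up to the same node: 5 branches. Total: 3 + 5 = 8.

8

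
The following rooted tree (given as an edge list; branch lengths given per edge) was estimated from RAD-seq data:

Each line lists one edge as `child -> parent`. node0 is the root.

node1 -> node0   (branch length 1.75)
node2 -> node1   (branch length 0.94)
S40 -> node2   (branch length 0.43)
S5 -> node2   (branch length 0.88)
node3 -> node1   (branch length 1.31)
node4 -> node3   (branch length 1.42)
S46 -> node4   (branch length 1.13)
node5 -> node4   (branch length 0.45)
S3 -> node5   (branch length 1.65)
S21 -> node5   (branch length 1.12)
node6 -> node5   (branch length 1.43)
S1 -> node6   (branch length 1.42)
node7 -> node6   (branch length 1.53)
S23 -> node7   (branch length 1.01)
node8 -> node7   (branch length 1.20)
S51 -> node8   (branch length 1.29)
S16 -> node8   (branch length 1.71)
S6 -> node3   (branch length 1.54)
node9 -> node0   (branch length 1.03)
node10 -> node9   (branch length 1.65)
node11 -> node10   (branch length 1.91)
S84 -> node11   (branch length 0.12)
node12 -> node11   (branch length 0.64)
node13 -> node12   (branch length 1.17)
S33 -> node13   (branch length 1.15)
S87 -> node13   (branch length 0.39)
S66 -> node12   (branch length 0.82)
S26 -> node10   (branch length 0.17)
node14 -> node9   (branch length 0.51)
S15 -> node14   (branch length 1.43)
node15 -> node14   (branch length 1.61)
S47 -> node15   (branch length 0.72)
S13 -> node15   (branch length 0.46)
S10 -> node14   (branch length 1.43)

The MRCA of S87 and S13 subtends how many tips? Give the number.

9

The MRCA of S87 and S13 is the node subtending (((S84,((S33,S87),S66)),S26),(S15,(S47,S13),S10)).
That clade contains 9 terminal taxa: S10, S13, S15, S26, S33, S47, S66, S84, S87.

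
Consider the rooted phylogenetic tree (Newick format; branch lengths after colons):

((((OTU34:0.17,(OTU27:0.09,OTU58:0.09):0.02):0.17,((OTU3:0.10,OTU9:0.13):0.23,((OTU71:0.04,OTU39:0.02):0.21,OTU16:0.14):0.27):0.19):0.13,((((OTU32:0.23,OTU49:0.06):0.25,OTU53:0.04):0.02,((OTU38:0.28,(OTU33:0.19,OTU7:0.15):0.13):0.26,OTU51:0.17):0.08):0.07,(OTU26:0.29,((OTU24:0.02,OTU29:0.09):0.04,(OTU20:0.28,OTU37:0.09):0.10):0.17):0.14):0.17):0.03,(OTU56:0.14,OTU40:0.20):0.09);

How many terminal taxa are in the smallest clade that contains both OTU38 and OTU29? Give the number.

12

The MRCA of OTU38 and OTU29 is the node subtending ((((OTU32,OTU49),OTU53),((OTU38,(OTU33,OTU7)),OTU51)),(OTU26,((OTU24,OTU29),(OTU20,OTU37)))).
That clade contains 12 terminal taxa: OTU20, OTU24, OTU26, OTU29, OTU32, OTU33, OTU37, OTU38, OTU49, OTU51, OTU53, OTU7.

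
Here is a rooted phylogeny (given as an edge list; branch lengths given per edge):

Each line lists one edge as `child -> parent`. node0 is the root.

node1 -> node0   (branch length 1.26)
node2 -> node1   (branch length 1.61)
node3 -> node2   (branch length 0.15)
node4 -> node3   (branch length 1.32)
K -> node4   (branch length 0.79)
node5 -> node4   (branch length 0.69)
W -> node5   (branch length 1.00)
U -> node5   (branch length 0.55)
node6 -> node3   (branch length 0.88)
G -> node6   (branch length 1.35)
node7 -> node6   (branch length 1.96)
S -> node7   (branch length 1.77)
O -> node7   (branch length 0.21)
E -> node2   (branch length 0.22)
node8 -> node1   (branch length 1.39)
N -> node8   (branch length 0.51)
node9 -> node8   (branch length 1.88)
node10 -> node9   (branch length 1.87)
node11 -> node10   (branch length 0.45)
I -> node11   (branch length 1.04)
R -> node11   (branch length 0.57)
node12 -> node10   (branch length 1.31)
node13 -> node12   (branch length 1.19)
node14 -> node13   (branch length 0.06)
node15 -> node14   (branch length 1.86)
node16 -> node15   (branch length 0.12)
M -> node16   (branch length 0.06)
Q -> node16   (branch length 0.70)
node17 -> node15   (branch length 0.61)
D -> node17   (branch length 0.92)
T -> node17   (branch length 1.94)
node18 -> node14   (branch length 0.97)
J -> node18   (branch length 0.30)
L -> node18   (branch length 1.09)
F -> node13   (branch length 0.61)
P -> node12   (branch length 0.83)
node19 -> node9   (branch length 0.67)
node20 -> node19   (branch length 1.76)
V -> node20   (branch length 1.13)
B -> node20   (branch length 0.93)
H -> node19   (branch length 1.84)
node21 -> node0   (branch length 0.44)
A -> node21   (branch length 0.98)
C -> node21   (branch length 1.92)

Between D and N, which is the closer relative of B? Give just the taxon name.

D

The MRCA of B and D subtends (((I,R),(((((M,Q),(D,T)),(J,L)),F),P)),((V,B),H)) (13 taxa).
The MRCA of B and N subtends (N,(((I,R),(((((M,Q),(D,T)),(J,L)),F),P)),((V,B),H))) (14 taxa).
The first is nested inside the second, so B shares a more recent common ancestor with D.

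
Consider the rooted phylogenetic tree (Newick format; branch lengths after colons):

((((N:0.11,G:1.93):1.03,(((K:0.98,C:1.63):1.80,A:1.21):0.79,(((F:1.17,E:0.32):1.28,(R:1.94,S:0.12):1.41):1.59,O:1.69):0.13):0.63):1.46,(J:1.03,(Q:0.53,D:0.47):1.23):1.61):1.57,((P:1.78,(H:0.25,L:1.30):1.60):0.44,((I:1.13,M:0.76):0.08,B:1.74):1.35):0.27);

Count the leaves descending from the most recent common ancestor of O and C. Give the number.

8

The MRCA of O and C is the node subtending (((K,C),A),(((F,E),(R,S)),O)).
That clade contains 8 terminal taxa: A, C, E, F, K, O, R, S.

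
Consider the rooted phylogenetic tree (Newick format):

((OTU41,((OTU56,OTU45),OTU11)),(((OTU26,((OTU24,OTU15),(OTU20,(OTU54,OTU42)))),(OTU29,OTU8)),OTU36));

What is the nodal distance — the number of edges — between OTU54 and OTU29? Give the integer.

7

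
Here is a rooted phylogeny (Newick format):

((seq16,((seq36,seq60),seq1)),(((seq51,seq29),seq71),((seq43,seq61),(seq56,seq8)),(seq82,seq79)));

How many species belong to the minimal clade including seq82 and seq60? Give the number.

13

The MRCA of seq82 and seq60 is the root, so the clade is the entire tree.
That clade contains 13 terminal taxa: seq1, seq16, seq29, seq36, seq43, seq51, seq56, seq60, seq61, seq71, seq79, seq8, seq82.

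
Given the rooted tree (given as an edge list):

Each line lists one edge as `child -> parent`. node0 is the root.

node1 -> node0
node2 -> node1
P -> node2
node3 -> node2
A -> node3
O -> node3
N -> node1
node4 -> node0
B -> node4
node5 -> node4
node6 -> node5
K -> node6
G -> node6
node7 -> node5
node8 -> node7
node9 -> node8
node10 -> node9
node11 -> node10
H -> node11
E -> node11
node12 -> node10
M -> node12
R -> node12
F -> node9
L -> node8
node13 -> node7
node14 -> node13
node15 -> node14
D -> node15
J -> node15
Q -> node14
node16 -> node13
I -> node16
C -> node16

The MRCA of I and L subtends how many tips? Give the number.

The MRCA of I and L is the node subtending (((((H,E),(M,R)),F),L),(((D,J),Q),(I,C))).
That clade contains 11 terminal taxa: C, D, E, F, H, I, J, L, M, Q, R.

11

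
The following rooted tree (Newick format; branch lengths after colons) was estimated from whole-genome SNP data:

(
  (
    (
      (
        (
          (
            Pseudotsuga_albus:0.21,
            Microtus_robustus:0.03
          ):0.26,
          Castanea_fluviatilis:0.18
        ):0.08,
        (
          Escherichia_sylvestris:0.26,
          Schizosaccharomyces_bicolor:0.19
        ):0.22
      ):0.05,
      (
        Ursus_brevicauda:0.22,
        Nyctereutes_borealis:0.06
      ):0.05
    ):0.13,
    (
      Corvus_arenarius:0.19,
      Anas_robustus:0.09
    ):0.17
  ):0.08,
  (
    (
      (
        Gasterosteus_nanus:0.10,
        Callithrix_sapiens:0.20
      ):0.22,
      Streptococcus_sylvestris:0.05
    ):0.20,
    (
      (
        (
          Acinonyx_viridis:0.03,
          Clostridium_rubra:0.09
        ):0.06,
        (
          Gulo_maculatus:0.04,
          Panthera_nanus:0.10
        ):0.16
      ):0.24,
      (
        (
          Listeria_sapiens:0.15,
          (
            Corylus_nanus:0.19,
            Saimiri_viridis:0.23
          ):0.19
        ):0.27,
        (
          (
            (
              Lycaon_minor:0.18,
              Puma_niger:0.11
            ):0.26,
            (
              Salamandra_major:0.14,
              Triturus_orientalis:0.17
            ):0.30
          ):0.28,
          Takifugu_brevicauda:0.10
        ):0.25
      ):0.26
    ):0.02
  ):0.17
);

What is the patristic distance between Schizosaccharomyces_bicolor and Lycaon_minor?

2.09

The path runs Schizosaccharomyces_bicolor → … → MRCA → … → Lycaon_minor; the MRCA is the root of the tree.
Branch lengths along that path: 0.19 + 0.22 + 0.05 + 0.13 + 0.08 + 0.17 + 0.02 + 0.26 + 0.25 + 0.28 + 0.26 + 0.18 = 2.09.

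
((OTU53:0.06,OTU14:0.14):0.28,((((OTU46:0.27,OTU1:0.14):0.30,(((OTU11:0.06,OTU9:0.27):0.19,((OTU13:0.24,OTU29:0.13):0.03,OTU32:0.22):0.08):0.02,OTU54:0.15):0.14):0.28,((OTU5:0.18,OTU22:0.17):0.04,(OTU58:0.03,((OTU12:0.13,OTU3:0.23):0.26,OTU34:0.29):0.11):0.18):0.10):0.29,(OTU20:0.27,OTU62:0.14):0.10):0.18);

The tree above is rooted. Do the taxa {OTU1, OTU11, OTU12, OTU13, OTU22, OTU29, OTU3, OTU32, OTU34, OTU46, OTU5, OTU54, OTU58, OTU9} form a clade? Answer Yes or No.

Yes

The most recent common ancestor of these taxa subtends (((OTU46,OTU1),(((OTU11,OTU9),((OTU13,OTU29),OTU32)),OTU54)),((OTU5,OTU22),(OTU58,((OTU12,OTU3),OTU34)))).
That clade has exactly 14 tips — every listed taxon and nothing else — so the group is monophyletic.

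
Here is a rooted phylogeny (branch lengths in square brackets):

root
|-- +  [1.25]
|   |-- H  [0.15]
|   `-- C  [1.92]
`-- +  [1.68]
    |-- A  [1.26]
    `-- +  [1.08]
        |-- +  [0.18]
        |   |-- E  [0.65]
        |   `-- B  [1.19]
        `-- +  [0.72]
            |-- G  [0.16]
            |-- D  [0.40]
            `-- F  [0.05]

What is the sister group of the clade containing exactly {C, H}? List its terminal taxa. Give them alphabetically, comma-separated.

The clade containing exactly {C, H} attaches directly to the root of the tree.
The other lineage descending from that same node — the sister group — is (A,((E,B),(G,D,F))); its 6 tips in alphabetical order are the answer.

A, B, D, E, F, G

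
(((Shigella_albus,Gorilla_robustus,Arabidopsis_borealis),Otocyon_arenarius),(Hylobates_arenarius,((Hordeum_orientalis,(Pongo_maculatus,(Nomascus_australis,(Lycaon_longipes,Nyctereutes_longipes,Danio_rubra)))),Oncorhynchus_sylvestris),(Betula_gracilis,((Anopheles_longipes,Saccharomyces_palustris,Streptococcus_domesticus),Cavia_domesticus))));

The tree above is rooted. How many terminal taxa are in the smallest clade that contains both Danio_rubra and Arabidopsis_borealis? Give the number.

17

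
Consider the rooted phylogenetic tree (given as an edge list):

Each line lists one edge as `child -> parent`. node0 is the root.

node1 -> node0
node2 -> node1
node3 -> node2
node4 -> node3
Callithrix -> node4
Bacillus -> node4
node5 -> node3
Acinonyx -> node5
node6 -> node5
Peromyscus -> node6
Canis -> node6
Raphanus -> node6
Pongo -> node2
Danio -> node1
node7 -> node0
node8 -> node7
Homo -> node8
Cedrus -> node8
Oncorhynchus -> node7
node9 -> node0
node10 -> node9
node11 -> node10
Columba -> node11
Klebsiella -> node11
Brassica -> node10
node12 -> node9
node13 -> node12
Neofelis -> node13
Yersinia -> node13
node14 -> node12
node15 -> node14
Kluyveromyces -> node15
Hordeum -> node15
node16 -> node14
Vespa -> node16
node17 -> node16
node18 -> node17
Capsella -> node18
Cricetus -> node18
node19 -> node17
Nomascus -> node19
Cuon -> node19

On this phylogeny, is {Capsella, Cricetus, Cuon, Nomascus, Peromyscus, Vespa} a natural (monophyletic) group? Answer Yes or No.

The MRCA of the listed taxa is the root, so the smallest clade containing them is the whole tree.
That clade also contains Acinonyx, Bacillus, Brassica, Callithrix, Canis, Cedrus, Columba, Danio, Homo, Hordeum, Klebsiella, Kluyveromyces, Neofelis, Oncorhynchus, Pongo, Raphanus, Yersinia, which are not in the proposed group, so the group is not monophyletic.

No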